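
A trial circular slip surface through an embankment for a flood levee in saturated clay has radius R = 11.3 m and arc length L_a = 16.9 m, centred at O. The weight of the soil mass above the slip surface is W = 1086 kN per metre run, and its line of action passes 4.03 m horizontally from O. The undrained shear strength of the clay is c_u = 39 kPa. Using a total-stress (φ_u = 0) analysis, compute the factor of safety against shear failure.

FS = 1.70

Taking moments about the centre O, the resisting moment is provided by the undrained shear strength acting along the arc:
M_R = c_u·L_a·R = 39·16.90·11.3 = 7447.8 kN·m/m
M_D = W·d = 1086·4.03 = 4376.6 kN·m/m
FS = M_R / M_D = 7447.8 / 4376.6 = 1.702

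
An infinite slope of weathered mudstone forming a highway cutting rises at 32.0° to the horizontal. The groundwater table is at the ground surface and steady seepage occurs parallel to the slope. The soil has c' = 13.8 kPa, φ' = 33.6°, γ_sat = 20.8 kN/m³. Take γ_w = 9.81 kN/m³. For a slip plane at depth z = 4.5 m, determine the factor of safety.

With seepage parallel to the slope and the water table at the surface, the effective normal stress on the slip plane uses the buoyant unit weight γ' = γ_sat − γ_w while the driving shear stress uses γ_sat:
FS = [c' + γ' z cos²β tanφ'] / [γ_sat z sinβ cosβ]
γ' = 20.8 − 9.81 = 10.99 kN/m³
Numerator = 13.8 + 10.99·4.5·cos²32.0°·tan33.6° = 13.8 + 10.99·4.5·0.7192·0.6644 = 37.431 kPa
Denominator = 20.8·4.5·sin32.0°·cos32.0° = 20.8·4.5·0.5299·0.8480 = 42.064 kPa
FS = 37.431 / 42.064 = 0.890

FS = 0.89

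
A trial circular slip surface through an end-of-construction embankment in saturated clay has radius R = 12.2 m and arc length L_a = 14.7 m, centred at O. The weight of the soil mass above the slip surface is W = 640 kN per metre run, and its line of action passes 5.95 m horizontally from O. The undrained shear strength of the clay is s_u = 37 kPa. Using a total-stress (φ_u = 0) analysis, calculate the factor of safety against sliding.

Taking moments about the centre O, the resisting moment is provided by the undrained shear strength acting along the arc:
M_R = s_u·L_a·R = 37·14.70·12.2 = 6635.6 kN·m/m
M_D = W·d = 640·5.95 = 3808.0 kN·m/m
FS = M_R / M_D = 6635.6 / 3808.0 = 1.743

FS = 1.74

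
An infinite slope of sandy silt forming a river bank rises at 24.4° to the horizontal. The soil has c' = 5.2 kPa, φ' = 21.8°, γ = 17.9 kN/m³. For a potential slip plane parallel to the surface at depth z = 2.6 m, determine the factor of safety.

For an infinite slope with a slip plane parallel to the surface (no pore pressure): FS = [c' + γz cos²β tanφ'] / [γz sinβ cosβ].
γz = 17.9·2.6 = 46.54 kN/m²
Numerator = 5.2 + 46.54·cos²24.4°·tan21.8° = 5.2 + 46.54·0.8293·0.4000 = 20.638 kPa
Denominator = 46.54·sin24.4°·cos24.4° = 46.54·0.4131·0.9107 = 17.509 kPa
FS = 20.638 / 17.509 = 1.179

FS = 1.18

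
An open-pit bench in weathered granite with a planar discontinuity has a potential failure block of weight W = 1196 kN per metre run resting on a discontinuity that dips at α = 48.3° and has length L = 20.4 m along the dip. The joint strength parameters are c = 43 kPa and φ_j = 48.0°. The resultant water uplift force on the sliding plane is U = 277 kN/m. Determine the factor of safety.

FS = 1.63

Resolving the block weight along and normal to the plane and applying the Mohr–Coulomb strength on the joint:
N' = W cosα − U = 1196·cos48.3° − 277 = 518.6 kN/m
Driving force T = W sinα = 1196·sin48.3° = 893.0 kN/m
Resisting force R = c·L + N'·tanφ_j = 43·20.4 + 518.6·tan48.0° = 877.2 + 576.0 = 1453.2 kN/m
FS = R / T = 1453.2 / 893.0 = 1.627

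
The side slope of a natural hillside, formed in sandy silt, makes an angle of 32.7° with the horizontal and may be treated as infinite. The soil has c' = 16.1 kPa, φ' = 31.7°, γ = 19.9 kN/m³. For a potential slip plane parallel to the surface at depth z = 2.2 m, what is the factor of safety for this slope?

For an infinite slope with a slip plane parallel to the surface (no pore pressure): FS = [c' + γz cos²β tanφ'] / [γz sinβ cosβ].
γz = 19.9·2.2 = 43.78 kN/m²
Numerator = 16.1 + 43.78·cos²32.7°·tan31.7° = 16.1 + 43.78·0.7081·0.6176 = 35.247 kPa
Denominator = 43.78·sin32.7°·cos32.7° = 43.78·0.5402·0.8415 = 19.903 kPa
FS = 35.247 / 19.903 = 1.771

FS = 1.77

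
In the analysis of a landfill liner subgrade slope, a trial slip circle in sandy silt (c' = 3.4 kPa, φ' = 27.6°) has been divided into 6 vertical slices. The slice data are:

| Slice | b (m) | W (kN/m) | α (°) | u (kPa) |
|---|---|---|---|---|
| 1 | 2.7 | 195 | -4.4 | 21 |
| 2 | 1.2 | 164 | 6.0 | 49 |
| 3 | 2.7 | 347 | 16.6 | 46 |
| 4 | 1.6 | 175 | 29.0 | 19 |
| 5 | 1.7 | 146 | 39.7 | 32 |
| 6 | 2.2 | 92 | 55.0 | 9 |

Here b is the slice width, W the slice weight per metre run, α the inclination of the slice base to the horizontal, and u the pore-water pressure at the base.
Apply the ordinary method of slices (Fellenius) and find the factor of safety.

Ordinary method of slices: FS = Σ[c'·Δl_i + (W_i cosα_i − u_i·Δl_i)·tanφ'] / Σ W_i sinα_i, with Δl_i = b_i / cosα_i.
Slice 1: Δl = 2.7/cos(-4.4°) = 2.708 m; N'_1 = 195·cos(-4.4°) − 21·2.708 = 137.6; c'Δl = 9.21; W sinα = -15.0
Slice 2: Δl = 1.2/cos6.0° = 1.207 m; N'_2 = 164·cos6.0° − 49·1.207 = 104.0; c'Δl = 4.10; W sinα = 17.1
Slice 3: Δl = 2.7/cos16.6° = 2.817 m; N'_3 = 347·cos16.6° − 46·2.817 = 202.9; c'Δl = 9.58; W sinα = 99.1
Slice 4: Δl = 1.6/cos29.0° = 1.829 m; N'_4 = 175·cos29.0° − 19·1.829 = 118.3; c'Δl = 6.22; W sinα = 84.8
Slice 5: Δl = 1.7/cos39.7° = 2.210 m; N'_5 = 146·cos39.7° − 32·2.210 = 41.6; c'Δl = 7.51; W sinα = 93.3
Slice 6: Δl = 2.2/cos55.0° = 3.836 m; N'_6 = 92·cos55.0° − 9·3.836 = 18.2; c'Δl = 13.04; W sinα = 75.4
Σc'Δl = 49.7 kN/m; ΣN' = 622.6 kN/m; ΣW sinα = 354.8 kN/m
Resisting = 49.7 + 622.6·tan27.6° = 49.7 + 325.5 = 375.2 kN/m
FS = 375.2 / 354.8 = 1.057

FS = 1.06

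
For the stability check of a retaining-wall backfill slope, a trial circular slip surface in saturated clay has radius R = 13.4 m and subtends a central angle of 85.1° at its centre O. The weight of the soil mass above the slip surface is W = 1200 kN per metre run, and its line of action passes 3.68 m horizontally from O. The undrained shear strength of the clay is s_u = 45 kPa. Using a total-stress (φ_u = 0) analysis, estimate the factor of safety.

Taking moments about the centre O, the resisting moment is provided by the undrained shear strength acting along the arc:
Arc length L_a = R·θ = 13.4·(85.1°·π/180) = 13.4·1.4853 = 19.90 m
M_R = s_u·L_a·R = 45·19.90·13.4 = 12001.3 kN·m/m
M_D = W·d = 1200·3.68 = 4416.0 kN·m/m
FS = M_R / M_D = 12001.3 / 4416.0 = 2.718

FS = 2.72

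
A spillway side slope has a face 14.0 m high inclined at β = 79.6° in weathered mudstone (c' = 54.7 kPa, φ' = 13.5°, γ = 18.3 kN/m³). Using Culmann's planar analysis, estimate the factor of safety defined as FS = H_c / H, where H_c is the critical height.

H_c = (4c'/γ) · sinβ cosφ' / [1 − cos(β − φ')]
    = (4·54.7/18.3) · sin79.6°·cos13.5° / [1 − cos66.1°]
    = 11.956 · 0.9564 / 0.5949 = 19.22 m
FS = H_c / H = 19.22 / 14.0 = 1.373

FS = 1.37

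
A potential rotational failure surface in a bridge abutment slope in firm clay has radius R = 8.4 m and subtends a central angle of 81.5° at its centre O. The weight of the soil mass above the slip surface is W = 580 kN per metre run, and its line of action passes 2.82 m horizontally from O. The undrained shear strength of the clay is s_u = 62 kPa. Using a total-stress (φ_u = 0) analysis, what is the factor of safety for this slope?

Taking moments about the centre O, the resisting moment is provided by the undrained shear strength acting along the arc:
Arc length L_a = R·θ = 8.4·(81.5°·π/180) = 8.4·1.4224 = 11.95 m
M_R = s_u·L_a·R = 62·11.95·8.4 = 6222.8 kN·m/m
M_D = W·d = 580·2.82 = 1635.6 kN·m/m
FS = M_R / M_D = 6222.8 / 1635.6 = 3.805

FS = 3.80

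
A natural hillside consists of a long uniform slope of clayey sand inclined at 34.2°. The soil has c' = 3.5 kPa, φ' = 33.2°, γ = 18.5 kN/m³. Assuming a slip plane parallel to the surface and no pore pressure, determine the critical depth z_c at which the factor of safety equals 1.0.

Setting FS = 1.00 in FS = [c' + γz cos²β tanφ'] / [γz sinβ cosβ] and solving for z:
z = c' / [γ cosβ (FS·sinβ − cosβ·tanφ')]
  = 3.5 / [18.5·cos34.2°·(1.00·sin34.2° − cos34.2°·tan33.2°)]
  = 3.5 / [18.5·0.8271·(1.00·0.5621 − 0.8271·0.6544)]
  = 3.5 / 0.3191 = 10.967 m

z_c = 10.97 m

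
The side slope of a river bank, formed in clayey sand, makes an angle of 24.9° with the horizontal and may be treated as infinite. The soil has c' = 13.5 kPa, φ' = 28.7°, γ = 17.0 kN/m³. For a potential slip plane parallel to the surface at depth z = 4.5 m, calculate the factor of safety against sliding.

For an infinite slope with a slip plane parallel to the surface (no pore pressure): FS = [c' + γz cos²β tanφ'] / [γz sinβ cosβ].
γz = 17.0·4.5 = 76.50 kN/m²
Numerator = 13.5 + 76.50·cos²24.9°·tan28.7° = 13.5 + 76.50·0.8227·0.5475 = 47.958 kPa
Denominator = 76.50·sin24.9°·cos24.9° = 76.50·0.4210·0.9070 = 29.215 kPa
FS = 47.958 / 29.215 = 1.642

FS = 1.64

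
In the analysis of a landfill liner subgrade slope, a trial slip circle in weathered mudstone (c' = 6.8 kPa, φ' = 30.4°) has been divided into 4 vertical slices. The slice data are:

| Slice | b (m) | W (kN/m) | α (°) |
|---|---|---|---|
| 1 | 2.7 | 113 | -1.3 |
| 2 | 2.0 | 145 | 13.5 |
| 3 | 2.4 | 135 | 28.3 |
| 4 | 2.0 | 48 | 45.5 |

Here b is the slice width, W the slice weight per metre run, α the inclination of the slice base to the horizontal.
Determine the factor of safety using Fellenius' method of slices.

Ordinary method of slices: FS = Σ[c'·Δl_i + (W_i cosα_i)·tanφ'] / Σ W_i sinα_i, with Δl_i = b_i / cosα_i.
Slice 1: Δl = 2.7/cos(-1.3°) = 2.701 m; N'_1 = 113·cos(-1.3°) = 113.0; c'Δl = 18.36; W sinα = -2.6
Slice 2: Δl = 2.0/cos13.5° = 2.057 m; N'_2 = 145·cos13.5° = 141.0; c'Δl = 13.99; W sinα = 33.8
Slice 3: Δl = 2.4/cos28.3° = 2.726 m; N'_3 = 135·cos28.3° = 118.9; c'Δl = 18.54; W sinα = 64.0
Slice 4: Δl = 2.0/cos45.5° = 2.853 m; N'_4 = 48·cos45.5° = 33.6; c'Δl = 19.40; W sinα = 34.2
Σc'Δl = 70.3 kN/m; ΣN' = 406.5 kN/m; ΣW sinα = 129.5 kN/m
Resisting = 70.3 + 406.5·tan30.4° = 70.3 + 238.5 = 308.8 kN/m
FS = 308.8 / 129.5 = 2.384

FS = 2.38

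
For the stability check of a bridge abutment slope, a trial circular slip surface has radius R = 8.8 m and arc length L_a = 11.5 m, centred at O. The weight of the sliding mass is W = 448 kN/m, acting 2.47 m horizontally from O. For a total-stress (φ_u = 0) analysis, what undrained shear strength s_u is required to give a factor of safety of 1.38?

FS = s_u·L_a·R / (W·d), so s_u = FS·W·d / (L_a·R).
s_u = 1.38·448·2.47 / (11.50·8.8) = 1527.1 / 101.20 = 15.09 kPa

s_u = 15.1 kPa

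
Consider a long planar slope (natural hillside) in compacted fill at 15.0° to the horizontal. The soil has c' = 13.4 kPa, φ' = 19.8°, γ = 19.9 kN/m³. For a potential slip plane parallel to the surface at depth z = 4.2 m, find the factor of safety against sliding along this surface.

For an infinite slope with a slip plane parallel to the surface (no pore pressure): FS = [c' + γz cos²β tanφ'] / [γz sinβ cosβ].
γz = 19.9·4.2 = 83.58 kN/m²
Numerator = 13.4 + 83.58·cos²15.0°·tan19.8° = 13.4 + 83.58·0.9330·0.3600 = 41.475 kPa
Denominator = 83.58·sin15.0°·cos15.0° = 83.58·0.2588·0.9659 = 20.895 kPa
FS = 41.475 / 20.895 = 1.985

FS = 1.98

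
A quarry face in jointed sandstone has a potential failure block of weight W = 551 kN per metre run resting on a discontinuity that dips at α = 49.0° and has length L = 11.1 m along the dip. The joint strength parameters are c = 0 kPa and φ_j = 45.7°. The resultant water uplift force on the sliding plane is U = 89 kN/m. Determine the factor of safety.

FS = 0.67

Resolving the block weight along and normal to the plane and applying the Mohr–Coulomb strength on the joint:
N' = W cosα − U = 551·cos49.0° − 89 = 272.5 kN/m
Driving force T = W sinα = 551·sin49.0° = 415.8 kN/m
Resisting force R = c·L + N'·tanφ_j = 0·11.1 + 272.5·tan45.7° = 0.0 + 279.2 = 279.2 kN/m
FS = R / T = 279.2 / 415.8 = 0.671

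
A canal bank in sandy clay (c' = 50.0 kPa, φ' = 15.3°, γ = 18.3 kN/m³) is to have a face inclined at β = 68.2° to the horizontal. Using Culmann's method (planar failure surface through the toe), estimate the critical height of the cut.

Culmann's analysis gives the critical failure plane at α_cr = (β + φ')/2 = (68.2 + 15.3)/2 = 41.8°, and the critical height
H_c = (4c'/γ) · sinβ cosφ' / [1 − cos(β − φ')]
    = (4·50.0/18.3) · sin68.2°·cos15.3° / [1 − cos(52.9°)]
    = 10.929 · 0.9285·0.9646 / [1 − 0.6032]
    = 10.929 · 0.8956 / 0.3968
    = 24.67 m

H_c = 24.67 m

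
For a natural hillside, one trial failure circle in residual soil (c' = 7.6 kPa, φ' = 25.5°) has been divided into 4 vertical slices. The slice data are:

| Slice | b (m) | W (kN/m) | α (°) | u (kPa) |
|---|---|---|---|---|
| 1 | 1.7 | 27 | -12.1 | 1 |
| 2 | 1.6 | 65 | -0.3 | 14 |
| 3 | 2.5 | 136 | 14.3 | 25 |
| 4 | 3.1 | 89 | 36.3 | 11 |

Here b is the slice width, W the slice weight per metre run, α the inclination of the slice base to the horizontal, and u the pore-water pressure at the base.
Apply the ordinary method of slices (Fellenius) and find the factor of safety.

Ordinary method of slices: FS = Σ[c'·Δl_i + (W_i cosα_i − u_i·Δl_i)·tanφ'] / Σ W_i sinα_i, with Δl_i = b_i / cosα_i.
Slice 1: Δl = 1.7/cos(-12.1°) = 1.739 m; N'_1 = 27·cos(-12.1°) − 1·1.739 = 24.7; c'Δl = 13.21; W sinα = -5.7
Slice 2: Δl = 1.6/cos(-0.3°) = 1.600 m; N'_2 = 65·cos(-0.3°) − 14·1.600 = 42.6; c'Δl = 12.16; W sinα = -0.3
Slice 3: Δl = 2.5/cos14.3° = 2.580 m; N'_3 = 136·cos14.3° − 25·2.580 = 67.3; c'Δl = 19.61; W sinα = 33.6
Slice 4: Δl = 3.1/cos36.3° = 3.846 m; N'_4 = 89·cos36.3° − 11·3.846 = 29.4; c'Δl = 29.23; W sinα = 52.7
Σc'Δl = 74.2 kN/m; ΣN' = 164.0 kN/m; ΣW sinα = 80.3 kN/m
Resisting = 74.2 + 164.0·tan25.5° = 74.2 + 78.2 = 152.4 kN/m
FS = 152.4 / 80.3 = 1.899

FS = 1.90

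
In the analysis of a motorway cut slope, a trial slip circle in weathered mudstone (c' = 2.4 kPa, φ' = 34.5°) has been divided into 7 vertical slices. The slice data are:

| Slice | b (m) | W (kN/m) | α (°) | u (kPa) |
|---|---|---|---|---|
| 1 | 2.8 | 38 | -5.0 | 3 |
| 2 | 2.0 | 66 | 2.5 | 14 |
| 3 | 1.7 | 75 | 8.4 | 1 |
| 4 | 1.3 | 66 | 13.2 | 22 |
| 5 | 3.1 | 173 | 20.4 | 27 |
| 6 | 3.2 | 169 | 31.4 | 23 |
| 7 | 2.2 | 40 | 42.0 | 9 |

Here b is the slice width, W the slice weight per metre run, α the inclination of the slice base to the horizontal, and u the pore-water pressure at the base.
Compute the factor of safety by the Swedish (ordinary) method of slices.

FS = 1.27

Ordinary method of slices: FS = Σ[c'·Δl_i + (W_i cosα_i − u_i·Δl_i)·tanφ'] / Σ W_i sinα_i, with Δl_i = b_i / cosα_i.
Slice 1: Δl = 2.8/cos(-5.0°) = 2.811 m; N'_1 = 38·cos(-5.0°) − 3·2.811 = 29.4; c'Δl = 6.75; W sinα = -3.3
Slice 2: Δl = 2.0/cos2.5° = 2.002 m; N'_2 = 66·cos2.5° − 14·2.002 = 37.9; c'Δl = 4.80; W sinα = 2.9
Slice 3: Δl = 1.7/cos8.4° = 1.718 m; N'_3 = 75·cos8.4° − 1·1.718 = 72.5; c'Δl = 4.12; W sinα = 11.0
Slice 4: Δl = 1.3/cos13.2° = 1.335 m; N'_4 = 66·cos13.2° − 22·1.335 = 34.9; c'Δl = 3.20; W sinα = 15.1
Slice 5: Δl = 3.1/cos20.4° = 3.307 m; N'_5 = 173·cos20.4° − 27·3.307 = 72.8; c'Δl = 7.94; W sinα = 60.3
Slice 6: Δl = 3.2/cos31.4° = 3.749 m; N'_6 = 169·cos31.4° − 23·3.749 = 58.0; c'Δl = 9.00; W sinα = 88.1
Slice 7: Δl = 2.2/cos42.0° = 2.960 m; N'_7 = 40·cos42.0° − 9·2.960 = 3.1; c'Δl = 7.10; W sinα = 26.8
Σc'Δl = 42.9 kN/m; ΣN' = 308.6 kN/m; ΣW sinα = 200.7 kN/m
Resisting = 42.9 + 308.6·tan34.5° = 42.9 + 212.1 = 255.0 kN/m
FS = 255.0 / 200.7 = 1.271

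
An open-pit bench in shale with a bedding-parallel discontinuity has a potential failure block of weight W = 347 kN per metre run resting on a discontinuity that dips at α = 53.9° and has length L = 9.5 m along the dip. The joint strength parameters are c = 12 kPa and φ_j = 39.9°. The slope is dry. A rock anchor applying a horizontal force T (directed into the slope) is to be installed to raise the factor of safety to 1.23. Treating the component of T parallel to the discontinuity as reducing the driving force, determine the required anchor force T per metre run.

T = 43 kN/m

Resolving forces along and normal to the sliding plane, with the horizontal anchor force T adding T·sinα to the effective normal force and T·cosα acting up the plane against the driving force:
FS = [cL + (W cosα + T sinα) tanφ_j] / [W sinα − T cosα]
Without the anchor: N' = 204.5 kN/m, driving T_d = 280.4 kN/m, resisting R = 12·9.5 + 204.5·tan39.9° = 284.9 kN/m, FS = 1.02.
Setting FS = 1.23 and solving for T:
1.23·(280.4 − T cos53.9°) = 284.9 + T sin53.9°·tan39.9°
T·(sin53.9°·tan39.9° + 1.23·cos53.9°) = 1.23·280.4 − 284.9
T·(0.8080·0.8361 + 1.23·0.5892) = 344.9 − 284.9 = 59.9
T·1.4003 = 59.9
T = 42.8 kN/m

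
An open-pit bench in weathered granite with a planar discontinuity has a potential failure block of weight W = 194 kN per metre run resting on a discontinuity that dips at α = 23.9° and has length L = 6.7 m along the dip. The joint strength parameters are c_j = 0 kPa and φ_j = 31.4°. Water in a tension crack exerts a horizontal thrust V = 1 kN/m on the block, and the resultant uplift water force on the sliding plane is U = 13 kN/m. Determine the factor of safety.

FS = 1.26

Resolving the block weight along and normal to the plane and applying the Mohr–Coulomb strength on the joint:
N' = W cosα − U − V sinα = 194·cos23.9° − 13 − 1·sin23.9° = 164.0 kN/m
Driving force T = W sinα + V cosα = 194·sin23.9° + 1·cos23.9° = 79.5 kN/m
Resisting force R = c_j·L + N'·tanφ_j = 0·6.7 + 164.0·tan31.4° = 0.0 + 100.1 = 100.1 kN/m
FS = R / T = 100.1 / 79.5 = 1.259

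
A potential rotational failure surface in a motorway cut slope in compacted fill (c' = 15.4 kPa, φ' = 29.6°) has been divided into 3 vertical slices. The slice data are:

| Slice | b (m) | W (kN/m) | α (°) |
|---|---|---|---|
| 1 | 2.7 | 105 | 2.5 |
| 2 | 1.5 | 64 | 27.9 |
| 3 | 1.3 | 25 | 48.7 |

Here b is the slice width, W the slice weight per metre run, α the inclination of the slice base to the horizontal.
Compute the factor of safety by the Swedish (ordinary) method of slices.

Ordinary method of slices: FS = Σ[c'·Δl_i + (W_i cosα_i)·tanφ'] / Σ W_i sinα_i, with Δl_i = b_i / cosα_i.
Slice 1: Δl = 2.7/cos2.5° = 2.703 m; N'_1 = 105·cos2.5° = 104.9; c'Δl = 41.62; W sinα = 4.6
Slice 2: Δl = 1.5/cos27.9° = 1.697 m; N'_2 = 64·cos27.9° = 56.6; c'Δl = 26.14; W sinα = 29.9
Slice 3: Δl = 1.3/cos48.7° = 1.970 m; N'_3 = 25·cos48.7° = 16.5; c'Δl = 30.33; W sinα = 18.8
Σc'Δl = 98.1 kN/m; ΣN' = 178.0 kN/m; ΣW sinα = 53.3 kN/m
Resisting = 98.1 + 178.0·tan29.6° = 98.1 + 101.1 = 199.2 kN/m
FS = 199.2 / 53.3 = 3.736

FS = 3.74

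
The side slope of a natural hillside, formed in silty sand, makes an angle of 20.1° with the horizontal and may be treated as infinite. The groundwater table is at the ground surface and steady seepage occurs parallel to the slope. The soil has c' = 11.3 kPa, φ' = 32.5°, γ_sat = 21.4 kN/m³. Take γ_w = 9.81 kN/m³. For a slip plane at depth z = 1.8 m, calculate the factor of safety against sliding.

FS = 1.85

With seepage parallel to the slope and the water table at the surface, the effective normal stress on the slip plane uses the buoyant unit weight γ' = γ_sat − γ_w while the driving shear stress uses γ_sat:
FS = [c' + γ' z cos²β tanφ'] / [γ_sat z sinβ cosβ]
γ' = 21.4 − 9.81 = 11.59 kN/m³
Numerator = 11.3 + 11.59·1.8·cos²20.1°·tan32.5° = 11.3 + 11.59·1.8·0.8819·0.6371 = 23.021 kPa
Denominator = 21.4·1.8·sin20.1°·cos20.1° = 21.4·1.8·0.3437·0.9391 = 12.432 kPa
FS = 23.021 / 12.432 = 1.852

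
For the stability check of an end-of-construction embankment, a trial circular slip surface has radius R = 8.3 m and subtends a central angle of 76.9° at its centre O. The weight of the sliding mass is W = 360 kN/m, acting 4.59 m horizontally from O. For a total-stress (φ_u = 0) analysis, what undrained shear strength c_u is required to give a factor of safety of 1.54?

c_u = 27.5 kPa

FS = c_u·L_a·R / (W·d), so c_u = FS·W·d / (L_a·R).
Arc length L_a = R·θ = 8.3·(76.9°·π/180) = 8.3·1.3422 = 11.14 m
c_u = 1.54·360·4.59 / (11.14·8.3) = 2544.7 / 92.46 = 27.52 kPa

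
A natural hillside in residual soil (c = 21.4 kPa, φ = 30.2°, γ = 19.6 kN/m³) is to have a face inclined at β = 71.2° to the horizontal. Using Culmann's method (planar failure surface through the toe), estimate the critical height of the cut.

Culmann's analysis gives the critical failure plane at α_cr = (β + φ)/2 = (71.2 + 30.2)/2 = 50.7°, and the critical height
H_c = (4c/γ) · sinβ cosφ / [1 − cos(β − φ)]
    = (4·21.4/19.6) · sin71.2°·cos30.2° / [1 − cos(41.0°)]
    = 4.367 · 0.9466·0.8643 / [1 − 0.7547]
    = 4.367 · 0.8182 / 0.2453
    = 14.57 m

H_c = 14.57 m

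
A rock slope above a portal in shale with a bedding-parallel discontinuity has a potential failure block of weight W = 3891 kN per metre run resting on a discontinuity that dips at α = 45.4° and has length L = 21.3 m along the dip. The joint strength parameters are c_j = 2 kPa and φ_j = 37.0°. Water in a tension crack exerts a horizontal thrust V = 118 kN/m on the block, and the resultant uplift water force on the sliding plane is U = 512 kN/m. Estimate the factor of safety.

Resolving the block weight along and normal to the plane and applying the Mohr–Coulomb strength on the joint:
N' = W cosα − U − V sinα = 3891·cos45.4° − 512 − 118·sin45.4° = 2136.1 kN/m
Driving force T = W sinα + V cosα = 3891·sin45.4° + 118·cos45.4° = 2853.3 kN/m
Resisting force R = c_j·L + N'·tanφ_j = 2·21.3 + 2136.1·tan37.0° = 42.6 + 1609.6 = 1652.2 kN/m
FS = R / T = 1652.2 / 2853.3 = 0.579

FS = 0.58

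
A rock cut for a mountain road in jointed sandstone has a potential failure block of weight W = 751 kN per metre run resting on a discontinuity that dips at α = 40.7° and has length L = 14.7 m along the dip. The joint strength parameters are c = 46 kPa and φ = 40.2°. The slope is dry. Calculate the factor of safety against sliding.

Resolving the block weight along and normal to the plane and applying the Mohr–Coulomb strength on the joint:
N' = W cosα = 751·cos40.7° = 569.4 kN/m
Driving force T = W sinα = 751·sin40.7° = 489.7 kN/m
Resisting force R = c·L + N'·tanφ = 46·14.7 + 569.4·tan40.2° = 676.2 + 481.1 = 1157.3 kN/m
FS = R / T = 1157.3 / 489.7 = 2.363

FS = 2.36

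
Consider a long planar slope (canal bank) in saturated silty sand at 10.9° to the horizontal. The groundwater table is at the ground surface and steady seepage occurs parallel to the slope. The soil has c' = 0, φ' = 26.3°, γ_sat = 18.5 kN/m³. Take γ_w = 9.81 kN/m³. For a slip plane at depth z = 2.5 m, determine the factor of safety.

FS = 1.21

With seepage parallel to the slope and the water table at the surface, the effective normal stress on the slip plane uses the buoyant unit weight γ' = γ_sat − γ_w while the driving shear stress uses γ_sat:
FS = [c' + γ' z cos²β tanφ'] / [γ_sat z sinβ cosβ]
(For c' = 0 this reduces to FS = (γ'/γ_sat)·tanφ'/tanβ.)
γ' = 18.5 − 9.81 = 8.69 kN/m³
Numerator = 0.0 + 8.69·2.5·cos²10.9°·tan26.3° = 0.0 + 8.69·2.5·0.9642·0.4942 = 10.353 kPa
Denominator = 18.5·2.5·sin10.9°·cos10.9° = 18.5·2.5·0.1891·0.9820 = 8.588 kPa
FS = 10.353 / 8.588 = 1.206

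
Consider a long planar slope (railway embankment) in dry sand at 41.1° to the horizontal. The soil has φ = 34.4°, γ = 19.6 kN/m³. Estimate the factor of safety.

FS = 0.78

For a dry cohesionless infinite slope the factor of safety is FS = tanφ / tanβ.
FS = tan34.4° / tan41.1° = 0.6847 / 0.8724 = 0.785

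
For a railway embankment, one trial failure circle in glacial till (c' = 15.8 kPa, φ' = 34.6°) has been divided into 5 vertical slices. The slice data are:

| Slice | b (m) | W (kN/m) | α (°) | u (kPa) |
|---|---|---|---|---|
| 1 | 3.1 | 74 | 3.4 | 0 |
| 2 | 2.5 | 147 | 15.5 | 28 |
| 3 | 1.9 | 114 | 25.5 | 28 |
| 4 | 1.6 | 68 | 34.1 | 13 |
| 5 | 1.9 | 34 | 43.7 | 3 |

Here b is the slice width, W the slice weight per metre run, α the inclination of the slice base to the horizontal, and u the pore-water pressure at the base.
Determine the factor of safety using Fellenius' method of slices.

FS = 2.31

Ordinary method of slices: FS = Σ[c'·Δl_i + (W_i cosα_i − u_i·Δl_i)·tanφ'] / Σ W_i sinα_i, with Δl_i = b_i / cosα_i.
Slice 1: Δl = 3.1/cos3.4° = 3.105 m; N'_1 = 74·cos3.4° − 0·3.105 = 73.9; c'Δl = 49.07; W sinα = 4.4
Slice 2: Δl = 2.5/cos15.5° = 2.594 m; N'_2 = 147·cos15.5° − 28·2.594 = 69.0; c'Δl = 40.99; W sinα = 39.3
Slice 3: Δl = 1.9/cos25.5° = 2.105 m; N'_3 = 114·cos25.5° − 28·2.105 = 44.0; c'Δl = 33.26; W sinα = 49.1
Slice 4: Δl = 1.6/cos34.1° = 1.932 m; N'_4 = 68·cos34.1° − 13·1.932 = 31.2; c'Δl = 30.53; W sinα = 38.1
Slice 5: Δl = 1.9/cos43.7° = 2.628 m; N'_5 = 34·cos43.7° − 3·2.628 = 16.7; c'Δl = 41.52; W sinα = 23.5
Σc'Δl = 195.4 kN/m; ΣN' = 234.7 kN/m; ΣW sinα = 154.4 kN/m
Resisting = 195.4 + 234.7·tan34.6° = 195.4 + 161.9 = 357.3 kN/m
FS = 357.3 / 154.4 = 2.315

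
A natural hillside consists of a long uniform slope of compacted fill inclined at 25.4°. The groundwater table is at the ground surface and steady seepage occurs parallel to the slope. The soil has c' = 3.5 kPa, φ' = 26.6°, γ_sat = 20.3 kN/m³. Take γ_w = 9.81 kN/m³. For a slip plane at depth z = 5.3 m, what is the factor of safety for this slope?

With seepage parallel to the slope and the water table at the surface, the effective normal stress on the slip plane uses the buoyant unit weight γ' = γ_sat − γ_w while the driving shear stress uses γ_sat:
FS = [c' + γ' z cos²β tanφ'] / [γ_sat z sinβ cosβ]
γ' = 20.3 − 9.81 = 10.49 kN/m³
Numerator = 3.5 + 10.49·5.3·cos²25.4°·tan26.6° = 3.5 + 10.49·5.3·0.8160·0.5008 = 26.219 kPa
Denominator = 20.3·5.3·sin25.4°·cos25.4° = 20.3·5.3·0.4289·0.9033 = 41.688 kPa
FS = 26.219 / 41.688 = 0.629

FS = 0.63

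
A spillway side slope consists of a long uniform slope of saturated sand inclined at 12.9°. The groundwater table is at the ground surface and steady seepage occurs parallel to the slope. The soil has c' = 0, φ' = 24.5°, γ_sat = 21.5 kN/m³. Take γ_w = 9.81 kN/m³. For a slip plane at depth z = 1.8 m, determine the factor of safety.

FS = 1.08

With seepage parallel to the slope and the water table at the surface, the effective normal stress on the slip plane uses the buoyant unit weight γ' = γ_sat − γ_w while the driving shear stress uses γ_sat:
FS = [c' + γ' z cos²β tanφ'] / [γ_sat z sinβ cosβ]
(For c' = 0 this reduces to FS = (γ'/γ_sat)·tanφ'/tanβ.)
γ' = 21.5 − 9.81 = 11.69 kN/m³
Numerator = 0.0 + 11.69·1.8·cos²12.9°·tan24.5° = 0.0 + 11.69·1.8·0.9502·0.4557 = 9.111 kPa
Denominator = 21.5·1.8·sin12.9°·cos12.9° = 21.5·1.8·0.2233·0.9748 = 8.422 kPa
FS = 9.111 / 8.422 = 1.082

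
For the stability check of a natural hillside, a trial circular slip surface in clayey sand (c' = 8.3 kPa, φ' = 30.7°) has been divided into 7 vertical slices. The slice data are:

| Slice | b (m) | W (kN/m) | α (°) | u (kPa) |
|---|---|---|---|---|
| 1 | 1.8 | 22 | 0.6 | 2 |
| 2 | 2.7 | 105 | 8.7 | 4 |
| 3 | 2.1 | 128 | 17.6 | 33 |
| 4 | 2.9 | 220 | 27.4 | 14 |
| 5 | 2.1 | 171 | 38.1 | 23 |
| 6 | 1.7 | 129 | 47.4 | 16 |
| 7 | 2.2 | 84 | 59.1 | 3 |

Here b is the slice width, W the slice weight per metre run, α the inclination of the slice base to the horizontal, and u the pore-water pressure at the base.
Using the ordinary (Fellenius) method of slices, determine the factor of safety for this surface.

FS = 1.02

Ordinary method of slices: FS = Σ[c'·Δl_i + (W_i cosα_i − u_i·Δl_i)·tanφ'] / Σ W_i sinα_i, with Δl_i = b_i / cosα_i.
Slice 1: Δl = 1.8/cos0.6° = 1.800 m; N'_1 = 22·cos0.6° − 2·1.800 = 18.4; c'Δl = 14.94; W sinα = 0.2
Slice 2: Δl = 2.7/cos8.7° = 2.731 m; N'_2 = 105·cos8.7° − 4·2.731 = 92.9; c'Δl = 22.67; W sinα = 15.9
Slice 3: Δl = 2.1/cos17.6° = 2.203 m; N'_3 = 128·cos17.6° − 33·2.203 = 49.3; c'Δl = 18.29; W sinα = 38.7
Slice 4: Δl = 2.9/cos27.4° = 3.266 m; N'_4 = 220·cos27.4° − 14·3.266 = 149.6; c'Δl = 27.11; W sinα = 101.2
Slice 5: Δl = 2.1/cos38.1° = 2.669 m; N'_5 = 171·cos38.1° − 23·2.669 = 73.2; c'Δl = 22.15; W sinα = 105.5
Slice 6: Δl = 1.7/cos47.4° = 2.512 m; N'_6 = 129·cos47.4° − 16·2.512 = 47.1; c'Δl = 20.85; W sinα = 95.0
Slice 7: Δl = 2.2/cos59.1° = 4.284 m; N'_7 = 84·cos59.1° − 3·4.284 = 30.3; c'Δl = 35.56; W sinα = 72.1
Σc'Δl = 161.6 kN/m; ΣN' = 460.8 kN/m; ΣW sinα = 428.6 kN/m
Resisting = 161.6 + 460.8·tan30.7° = 161.6 + 273.6 = 435.1 kN/m
FS = 435.1 / 428.6 = 1.015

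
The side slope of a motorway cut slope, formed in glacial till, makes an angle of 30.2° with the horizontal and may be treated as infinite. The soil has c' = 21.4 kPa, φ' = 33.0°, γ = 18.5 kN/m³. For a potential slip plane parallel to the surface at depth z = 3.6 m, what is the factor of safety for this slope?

FS = 1.85

For an infinite slope with a slip plane parallel to the surface (no pore pressure): FS = [c' + γz cos²β tanφ'] / [γz sinβ cosβ].
γz = 18.5·3.6 = 66.60 kN/m²
Numerator = 21.4 + 66.60·cos²30.2°·tan33.0° = 21.4 + 66.60·0.7470·0.6494 = 53.707 kPa
Denominator = 66.60·sin30.2°·cos30.2° = 66.60·0.5030·0.8643 = 28.954 kPa
FS = 53.707 / 28.954 = 1.855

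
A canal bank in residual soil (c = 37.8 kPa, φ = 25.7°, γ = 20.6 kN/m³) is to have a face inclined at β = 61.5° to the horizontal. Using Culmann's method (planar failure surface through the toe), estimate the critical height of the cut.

H_c = 30.76 m

Culmann's analysis gives the critical failure plane at α_cr = (β + φ)/2 = (61.5 + 25.7)/2 = 43.6°, and the critical height
H_c = (4c/γ) · sinβ cosφ / [1 − cos(β − φ)]
    = (4·37.8/20.6) · sin61.5°·cos25.7° / [1 − cos(35.8°)]
    = 7.340 · 0.8788·0.9011 / [1 − 0.8111]
    = 7.340 · 0.7919 / 0.1889
    = 30.76 m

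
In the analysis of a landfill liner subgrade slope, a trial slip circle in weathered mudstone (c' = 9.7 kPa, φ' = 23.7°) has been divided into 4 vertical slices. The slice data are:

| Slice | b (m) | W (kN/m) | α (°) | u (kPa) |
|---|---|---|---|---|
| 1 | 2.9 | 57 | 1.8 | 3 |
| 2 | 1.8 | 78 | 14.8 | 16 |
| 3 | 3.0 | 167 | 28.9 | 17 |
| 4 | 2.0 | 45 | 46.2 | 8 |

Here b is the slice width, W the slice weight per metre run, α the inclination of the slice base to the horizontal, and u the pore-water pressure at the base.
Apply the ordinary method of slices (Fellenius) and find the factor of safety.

FS = 1.41

Ordinary method of slices: FS = Σ[c'·Δl_i + (W_i cosα_i − u_i·Δl_i)·tanφ'] / Σ W_i sinα_i, with Δl_i = b_i / cosα_i.
Slice 1: Δl = 2.9/cos1.8° = 2.901 m; N'_1 = 57·cos1.8° − 3·2.901 = 48.3; c'Δl = 28.14; W sinα = 1.8
Slice 2: Δl = 1.8/cos14.8° = 1.862 m; N'_2 = 78·cos14.8° − 16·1.862 = 45.6; c'Δl = 18.06; W sinα = 19.9
Slice 3: Δl = 3.0/cos28.9° = 3.427 m; N'_3 = 167·cos28.9° − 17·3.427 = 87.9; c'Δl = 33.24; W sinα = 80.7
Slice 4: Δl = 2.0/cos46.2° = 2.890 m; N'_4 = 45·cos46.2° − 8·2.890 = 8.0; c'Δl = 28.03; W sinα = 32.5
Σc'Δl = 107.5 kN/m; ΣN' = 189.9 kN/m; ΣW sinα = 134.9 kN/m
Resisting = 107.5 + 189.9·tan23.7° = 107.5 + 83.3 = 190.8 kN/m
FS = 190.8 / 134.9 = 1.414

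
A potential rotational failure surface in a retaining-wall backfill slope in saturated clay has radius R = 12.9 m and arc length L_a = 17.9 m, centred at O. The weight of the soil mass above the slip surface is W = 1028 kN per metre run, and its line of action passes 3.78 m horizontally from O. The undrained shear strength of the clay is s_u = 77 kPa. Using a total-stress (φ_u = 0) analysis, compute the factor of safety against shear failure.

FS = 4.58

Taking moments about the centre O, the resisting moment is provided by the undrained shear strength acting along the arc:
M_R = s_u·L_a·R = 77·17.90·12.9 = 17780.1 kN·m/m
M_D = W·d = 1028·3.78 = 3885.8 kN·m/m
FS = M_R / M_D = 17780.1 / 3885.8 = 4.576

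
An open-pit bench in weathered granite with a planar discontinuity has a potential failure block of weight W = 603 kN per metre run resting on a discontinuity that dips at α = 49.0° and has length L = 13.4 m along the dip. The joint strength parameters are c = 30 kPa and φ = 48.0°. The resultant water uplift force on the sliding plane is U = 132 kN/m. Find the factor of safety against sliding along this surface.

Resolving the block weight along and normal to the plane and applying the Mohr–Coulomb strength on the joint:
N' = W cosα − U = 603·cos49.0° − 132 = 263.6 kN/m
Driving force T = W sinα = 603·sin49.0° = 455.1 kN/m
Resisting force R = c·L + N'·tanφ = 30·13.4 + 263.6·tan48.0° = 402.0 + 292.8 = 694.8 kN/m
FS = R / T = 694.8 / 455.1 = 1.527

FS = 1.53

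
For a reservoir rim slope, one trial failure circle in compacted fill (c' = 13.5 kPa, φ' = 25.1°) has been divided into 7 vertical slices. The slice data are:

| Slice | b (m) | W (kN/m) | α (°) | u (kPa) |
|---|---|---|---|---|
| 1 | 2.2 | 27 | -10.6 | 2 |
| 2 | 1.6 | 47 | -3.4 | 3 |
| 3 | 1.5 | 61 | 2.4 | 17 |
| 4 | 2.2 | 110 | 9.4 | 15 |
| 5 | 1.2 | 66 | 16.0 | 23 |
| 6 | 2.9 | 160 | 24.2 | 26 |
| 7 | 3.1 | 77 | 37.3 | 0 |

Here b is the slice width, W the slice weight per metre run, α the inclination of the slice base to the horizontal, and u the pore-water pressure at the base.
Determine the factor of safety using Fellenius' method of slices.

Ordinary method of slices: FS = Σ[c'·Δl_i + (W_i cosα_i − u_i·Δl_i)·tanφ'] / Σ W_i sinα_i, with Δl_i = b_i / cosα_i.
Slice 1: Δl = 2.2/cos(-10.6°) = 2.238 m; N'_1 = 27·cos(-10.6°) − 2·2.238 = 22.1; c'Δl = 30.22; W sinα = -5.0
Slice 2: Δl = 1.6/cos(-3.4°) = 1.603 m; N'_2 = 47·cos(-3.4°) − 3·1.603 = 42.1; c'Δl = 21.64; W sinα = -2.8
Slice 3: Δl = 1.5/cos2.4° = 1.501 m; N'_3 = 61·cos2.4° − 17·1.501 = 35.4; c'Δl = 20.27; W sinα = 2.6
Slice 4: Δl = 2.2/cos9.4° = 2.230 m; N'_4 = 110·cos9.4° − 15·2.230 = 75.1; c'Δl = 30.10; W sinα = 18.0
Slice 5: Δl = 1.2/cos16.0° = 1.248 m; N'_5 = 66·cos16.0° − 23·1.248 = 34.7; c'Δl = 16.85; W sinα = 18.2
Slice 6: Δl = 2.9/cos24.2° = 3.179 m; N'_6 = 160·cos24.2° − 26·3.179 = 63.3; c'Δl = 42.92; W sinα = 65.6
Slice 7: Δl = 3.1/cos37.3° = 3.897 m; N'_7 = 77·cos37.3° − 0·3.897 = 61.3; c'Δl = 52.61; W sinα = 46.7
Σc'Δl = 214.6 kN/m; ΣN' = 333.9 kN/m; ΣW sinα = 143.2 kN/m
Resisting = 214.6 + 333.9·tan25.1° = 214.6 + 156.4 = 371.0 kN/m
FS = 371.0 / 143.2 = 2.591

FS = 2.59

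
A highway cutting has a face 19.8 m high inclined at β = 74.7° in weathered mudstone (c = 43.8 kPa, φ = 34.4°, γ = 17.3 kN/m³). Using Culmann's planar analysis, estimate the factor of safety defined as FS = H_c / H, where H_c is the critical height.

H_c = (4c/γ) · sinβ cosφ / [1 − cos(β − φ)]
    = (4·43.8/17.3) · sin74.7°·cos34.4° / [1 − cos40.3°]
    = 10.127 · 0.7959 / 0.2373 = 33.96 m
FS = H_c / H = 33.96 / 19.8 = 1.715

FS = 1.72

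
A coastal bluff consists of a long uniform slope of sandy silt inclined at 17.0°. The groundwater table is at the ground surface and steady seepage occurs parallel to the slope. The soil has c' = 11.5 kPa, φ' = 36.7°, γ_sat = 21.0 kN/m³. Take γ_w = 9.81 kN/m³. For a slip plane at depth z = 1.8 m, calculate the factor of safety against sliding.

FS = 2.39

With seepage parallel to the slope and the water table at the surface, the effective normal stress on the slip plane uses the buoyant unit weight γ' = γ_sat − γ_w while the driving shear stress uses γ_sat:
FS = [c' + γ' z cos²β tanφ'] / [γ_sat z sinβ cosβ]
γ' = 21.0 − 9.81 = 11.19 kN/m³
Numerator = 11.5 + 11.19·1.8·cos²17.0°·tan36.7° = 11.5 + 11.19·1.8·0.9145·0.7454 = 25.230 kPa
Denominator = 21.0·1.8·sin17.0°·cos17.0° = 21.0·1.8·0.2924·0.9563 = 10.569 kPa
FS = 25.230 / 10.569 = 2.387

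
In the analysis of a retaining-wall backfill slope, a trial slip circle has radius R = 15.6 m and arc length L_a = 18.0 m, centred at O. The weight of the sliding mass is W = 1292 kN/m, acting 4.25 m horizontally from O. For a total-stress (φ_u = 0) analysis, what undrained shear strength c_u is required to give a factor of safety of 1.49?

FS = c_u·L_a·R / (W·d), so c_u = FS·W·d / (L_a·R).
c_u = 1.49·1292·4.25 / (18.00·15.6) = 8181.6 / 280.80 = 29.14 kPa

c_u = 29.1 kPa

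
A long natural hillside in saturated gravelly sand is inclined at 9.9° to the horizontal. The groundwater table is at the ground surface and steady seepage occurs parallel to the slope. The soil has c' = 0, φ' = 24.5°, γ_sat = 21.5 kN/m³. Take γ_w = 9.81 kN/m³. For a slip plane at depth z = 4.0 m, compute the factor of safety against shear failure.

FS = 1.42

With seepage parallel to the slope and the water table at the surface, the effective normal stress on the slip plane uses the buoyant unit weight γ' = γ_sat − γ_w while the driving shear stress uses γ_sat:
FS = [c' + γ' z cos²β tanφ'] / [γ_sat z sinβ cosβ]
(For c' = 0 this reduces to FS = (γ'/γ_sat)·tanφ'/tanβ.)
γ' = 21.5 − 9.81 = 11.69 kN/m³
Numerator = 0.0 + 11.69·4.0·cos²9.9°·tan24.5° = 0.0 + 11.69·4.0·0.9704·0.4557 = 20.680 kPa
Denominator = 21.5·4.0·sin9.9°·cos9.9° = 21.5·4.0·0.1719·0.9851 = 14.566 kPa
FS = 20.680 / 14.566 = 1.420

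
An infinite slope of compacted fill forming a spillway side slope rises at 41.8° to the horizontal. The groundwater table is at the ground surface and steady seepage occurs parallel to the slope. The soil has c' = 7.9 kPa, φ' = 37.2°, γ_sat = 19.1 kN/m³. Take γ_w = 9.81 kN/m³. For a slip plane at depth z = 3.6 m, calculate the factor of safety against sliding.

FS = 0.64

With seepage parallel to the slope and the water table at the surface, the effective normal stress on the slip plane uses the buoyant unit weight γ' = γ_sat − γ_w while the driving shear stress uses γ_sat:
FS = [c' + γ' z cos²β tanφ'] / [γ_sat z sinβ cosβ]
γ' = 19.1 − 9.81 = 9.29 kN/m³
Numerator = 7.9 + 9.29·3.6·cos²41.8°·tan37.2° = 7.9 + 9.29·3.6·0.5557·0.7590 = 22.008 kPa
Denominator = 19.1·3.6·sin41.8°·cos41.8° = 19.1·3.6·0.6665·0.7455 = 34.166 kPa
FS = 22.008 / 34.166 = 0.644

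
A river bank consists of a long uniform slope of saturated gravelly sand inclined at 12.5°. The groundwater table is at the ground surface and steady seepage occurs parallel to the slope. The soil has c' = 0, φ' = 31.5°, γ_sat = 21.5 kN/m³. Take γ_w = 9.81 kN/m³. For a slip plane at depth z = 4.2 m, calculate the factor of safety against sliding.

FS = 1.50

With seepage parallel to the slope and the water table at the surface, the effective normal stress on the slip plane uses the buoyant unit weight γ' = γ_sat − γ_w while the driving shear stress uses γ_sat:
FS = [c' + γ' z cos²β tanφ'] / [γ_sat z sinβ cosβ]
(For c' = 0 this reduces to FS = (γ'/γ_sat)·tanφ'/tanβ.)
γ' = 21.5 − 9.81 = 11.69 kN/m³
Numerator = 0.0 + 11.69·4.2·cos²12.5°·tan31.5° = 0.0 + 11.69·4.2·0.9532·0.6128 = 28.678 kPa
Denominator = 21.5·4.2·sin12.5°·cos12.5° = 21.5·4.2·0.2164·0.9763 = 19.081 kPa
FS = 28.678 / 19.081 = 1.503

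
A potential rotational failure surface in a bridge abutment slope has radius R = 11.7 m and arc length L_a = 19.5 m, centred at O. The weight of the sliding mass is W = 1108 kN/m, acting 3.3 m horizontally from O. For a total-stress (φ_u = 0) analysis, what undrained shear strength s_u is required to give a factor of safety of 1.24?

s_u = 19.9 kPa

FS = s_u·L_a·R / (W·d), so s_u = FS·W·d / (L_a·R).
s_u = 1.24·1108·3.3 / (19.50·11.7) = 4533.9 / 228.15 = 19.87 kPa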